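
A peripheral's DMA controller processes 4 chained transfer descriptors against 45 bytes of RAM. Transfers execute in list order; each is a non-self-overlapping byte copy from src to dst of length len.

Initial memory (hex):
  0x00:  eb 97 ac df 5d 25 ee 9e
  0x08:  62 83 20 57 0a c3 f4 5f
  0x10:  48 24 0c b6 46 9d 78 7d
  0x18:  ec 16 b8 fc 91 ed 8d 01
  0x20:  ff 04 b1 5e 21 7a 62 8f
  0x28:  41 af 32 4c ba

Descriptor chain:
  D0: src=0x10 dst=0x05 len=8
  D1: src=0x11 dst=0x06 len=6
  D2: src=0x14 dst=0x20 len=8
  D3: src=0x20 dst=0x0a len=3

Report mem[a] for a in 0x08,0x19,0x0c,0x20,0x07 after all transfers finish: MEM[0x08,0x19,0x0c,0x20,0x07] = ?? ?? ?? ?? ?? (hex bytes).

MEM[0x08,0x19,0x0c,0x20,0x07] = b6 16 78 46 0c

#0 dst[0x05+8] := {0x48,0x24,0x0c,0xb6,0x46,0x9d,0x78,0x7d}
#1 dst[0x06+6] := {0x24,0x0c,0xb6,0x46,0x9d,0x78}
#2 dst[0x20+8] := {0x46,0x9d,0x78,0x7d,0xec,0x16,0xb8,0xfc}
#3 dst[0x0a+3] := {0x46,0x9d,0x78}
query mem[0x08]=0xb6, mem[0x19]=0x16, mem[0x0c]=0x78, mem[0x20]=0x46, mem[0x07]=0x0c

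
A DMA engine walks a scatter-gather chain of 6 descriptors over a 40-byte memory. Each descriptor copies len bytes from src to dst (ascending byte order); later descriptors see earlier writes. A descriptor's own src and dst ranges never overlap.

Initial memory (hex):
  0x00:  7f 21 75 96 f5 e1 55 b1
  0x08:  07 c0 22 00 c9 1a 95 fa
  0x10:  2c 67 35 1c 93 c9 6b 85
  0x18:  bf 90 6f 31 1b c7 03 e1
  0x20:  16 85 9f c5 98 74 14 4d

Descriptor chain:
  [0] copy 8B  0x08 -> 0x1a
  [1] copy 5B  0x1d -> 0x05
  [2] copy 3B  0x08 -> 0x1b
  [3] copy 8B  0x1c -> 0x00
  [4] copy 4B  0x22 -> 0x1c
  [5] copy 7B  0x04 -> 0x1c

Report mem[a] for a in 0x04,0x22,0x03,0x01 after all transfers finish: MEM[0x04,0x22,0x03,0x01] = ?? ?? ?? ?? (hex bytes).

MEM[0x04,0x22,0x03,0x01] = 95 22 1a 22

  after D0: wrote 8B at 0x1a = 07c02200c91a95fa
  after D1: wrote 5B at 0x05 = 00c91a95fa
  after D2: wrote 3B at 0x1b = 95fa22
  after D3: wrote 8B at 0x00 = fa22c91a95fa9fc5
  after D4: wrote 4B at 0x1c = 9fc59874
  after D5: wrote 7B at 0x1c = 95fa9fc595fa22
query mem[0x04]=0x95, mem[0x22]=0x22, mem[0x03]=0x1a, mem[0x01]=0x22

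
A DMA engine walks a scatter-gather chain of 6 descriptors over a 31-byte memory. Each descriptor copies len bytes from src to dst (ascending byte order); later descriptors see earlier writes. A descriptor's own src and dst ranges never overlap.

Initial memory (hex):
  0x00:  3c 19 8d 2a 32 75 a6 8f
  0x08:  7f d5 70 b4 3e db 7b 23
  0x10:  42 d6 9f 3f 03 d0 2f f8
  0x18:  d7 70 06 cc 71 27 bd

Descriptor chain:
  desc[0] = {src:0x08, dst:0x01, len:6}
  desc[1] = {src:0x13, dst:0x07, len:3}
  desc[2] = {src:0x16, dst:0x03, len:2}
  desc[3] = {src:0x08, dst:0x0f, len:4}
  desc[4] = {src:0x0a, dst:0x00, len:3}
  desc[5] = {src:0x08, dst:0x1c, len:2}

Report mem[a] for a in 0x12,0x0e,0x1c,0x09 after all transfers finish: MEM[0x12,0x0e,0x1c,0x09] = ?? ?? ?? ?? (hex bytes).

[0] 0x08->0x01 len=6 : 7f d5 70 b4 3e db
[1] 0x13->0x07 len=3 : 3f 03 d0
[2] 0x16->0x03 len=2 : 2f f8
[3] 0x08->0x0f len=4 : 03 d0 70 b4
[4] 0x0a->0x00 len=3 : 70 b4 3e
[5] 0x08->0x1c len=2 : 03 d0
query mem[0x12]=0xb4, mem[0x0e]=0x7b, mem[0x1c]=0x03, mem[0x09]=0xd0

MEM[0x12,0x0e,0x1c,0x09] = b4 7b 03 d0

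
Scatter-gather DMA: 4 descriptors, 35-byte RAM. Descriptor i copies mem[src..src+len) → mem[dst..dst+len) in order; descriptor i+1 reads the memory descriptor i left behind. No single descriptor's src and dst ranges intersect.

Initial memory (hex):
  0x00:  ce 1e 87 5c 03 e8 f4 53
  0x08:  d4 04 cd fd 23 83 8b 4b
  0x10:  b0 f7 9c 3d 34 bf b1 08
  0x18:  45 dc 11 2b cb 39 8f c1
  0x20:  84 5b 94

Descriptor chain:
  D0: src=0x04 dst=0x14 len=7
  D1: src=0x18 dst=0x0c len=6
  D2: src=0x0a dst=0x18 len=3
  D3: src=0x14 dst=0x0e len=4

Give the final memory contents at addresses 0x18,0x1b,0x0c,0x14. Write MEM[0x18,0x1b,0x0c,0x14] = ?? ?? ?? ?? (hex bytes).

  after D0: wrote 7B at 0x14 = 03e8f453d404cd
  after D1: wrote 6B at 0x0c = d404cd2bcb39
  after D2: wrote 3B at 0x18 = cdfdd4
  after D3: wrote 4B at 0x0e = 03e8f453
query mem[0x18]=0xcd, mem[0x1b]=0x2b, mem[0x0c]=0xd4, mem[0x14]=0x03

MEM[0x18,0x1b,0x0c,0x14] = cd 2b d4 03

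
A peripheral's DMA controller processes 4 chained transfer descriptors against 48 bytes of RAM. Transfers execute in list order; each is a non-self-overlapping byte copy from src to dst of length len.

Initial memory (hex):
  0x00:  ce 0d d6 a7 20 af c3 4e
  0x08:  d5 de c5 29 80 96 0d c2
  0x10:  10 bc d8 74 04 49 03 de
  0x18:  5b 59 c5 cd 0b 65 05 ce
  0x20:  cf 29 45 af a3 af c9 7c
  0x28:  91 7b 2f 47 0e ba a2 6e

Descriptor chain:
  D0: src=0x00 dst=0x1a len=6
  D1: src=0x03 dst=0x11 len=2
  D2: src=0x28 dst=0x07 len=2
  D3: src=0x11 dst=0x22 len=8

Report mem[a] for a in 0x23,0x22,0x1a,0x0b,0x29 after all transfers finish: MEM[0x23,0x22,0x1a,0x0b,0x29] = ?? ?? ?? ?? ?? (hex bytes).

MEM[0x23,0x22,0x1a,0x0b,0x29] = 20 a7 ce 29 5b

D0: mem[0x1a..0x1f] <- [ce 0d d6 a7 20 af]
D1: mem[0x11..0x12] <- [a7 20]
D2: mem[0x07..0x08] <- [91 7b]
D3: mem[0x22..0x29] <- [a7 20 74 04 49 03 de 5b]
query mem[0x23]=0x20, mem[0x22]=0xa7, mem[0x1a]=0xce, mem[0x0b]=0x29, mem[0x29]=0x5b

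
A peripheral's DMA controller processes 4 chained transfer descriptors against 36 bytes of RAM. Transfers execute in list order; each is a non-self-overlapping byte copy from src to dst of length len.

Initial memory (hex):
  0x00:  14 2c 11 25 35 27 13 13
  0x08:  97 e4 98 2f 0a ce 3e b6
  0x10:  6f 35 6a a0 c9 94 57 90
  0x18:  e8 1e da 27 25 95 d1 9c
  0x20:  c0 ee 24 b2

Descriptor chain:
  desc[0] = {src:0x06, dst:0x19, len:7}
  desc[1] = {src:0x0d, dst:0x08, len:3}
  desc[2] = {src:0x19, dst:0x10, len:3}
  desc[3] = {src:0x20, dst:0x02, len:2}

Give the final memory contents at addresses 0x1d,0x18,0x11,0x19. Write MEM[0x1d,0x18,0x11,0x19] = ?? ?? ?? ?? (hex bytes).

D0: mem[0x19..0x1f] <- [13 13 97 e4 98 2f 0a]
D1: mem[0x08..0x0a] <- [ce 3e b6]
D2: mem[0x10..0x12] <- [13 13 97]
D3: mem[0x02..0x03] <- [c0 ee]
query mem[0x1d]=0x98, mem[0x18]=0xe8, mem[0x11]=0x13, mem[0x19]=0x13

MEM[0x1d,0x18,0x11,0x19] = 98 e8 13 13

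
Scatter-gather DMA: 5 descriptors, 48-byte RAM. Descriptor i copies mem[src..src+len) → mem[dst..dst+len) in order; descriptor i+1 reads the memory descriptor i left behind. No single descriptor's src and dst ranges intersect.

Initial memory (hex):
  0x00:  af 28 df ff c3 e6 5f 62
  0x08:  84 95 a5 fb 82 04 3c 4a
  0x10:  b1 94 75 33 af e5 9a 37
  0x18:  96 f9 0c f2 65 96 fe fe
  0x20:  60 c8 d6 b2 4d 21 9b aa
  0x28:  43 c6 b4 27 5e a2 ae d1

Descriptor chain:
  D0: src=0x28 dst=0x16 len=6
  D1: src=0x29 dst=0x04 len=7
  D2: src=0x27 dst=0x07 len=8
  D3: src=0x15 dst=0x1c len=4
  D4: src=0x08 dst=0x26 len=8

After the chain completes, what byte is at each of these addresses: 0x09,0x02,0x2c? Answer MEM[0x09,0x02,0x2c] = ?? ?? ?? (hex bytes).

MEM[0x09,0x02,0x2c] = c6 df ae

  after D0: wrote 6B at 0x16 = 43c6b4275ea2
  after D1: wrote 7B at 0x04 = c6b4275ea2aed1
  after D2: wrote 8B at 0x07 = aa43c6b4275ea2ae
  after D3: wrote 4B at 0x1c = e543c6b4
  after D4: wrote 8B at 0x26 = 43c6b4275ea2ae4a
query mem[0x09]=0xc6, mem[0x02]=0xdf, mem[0x2c]=0xae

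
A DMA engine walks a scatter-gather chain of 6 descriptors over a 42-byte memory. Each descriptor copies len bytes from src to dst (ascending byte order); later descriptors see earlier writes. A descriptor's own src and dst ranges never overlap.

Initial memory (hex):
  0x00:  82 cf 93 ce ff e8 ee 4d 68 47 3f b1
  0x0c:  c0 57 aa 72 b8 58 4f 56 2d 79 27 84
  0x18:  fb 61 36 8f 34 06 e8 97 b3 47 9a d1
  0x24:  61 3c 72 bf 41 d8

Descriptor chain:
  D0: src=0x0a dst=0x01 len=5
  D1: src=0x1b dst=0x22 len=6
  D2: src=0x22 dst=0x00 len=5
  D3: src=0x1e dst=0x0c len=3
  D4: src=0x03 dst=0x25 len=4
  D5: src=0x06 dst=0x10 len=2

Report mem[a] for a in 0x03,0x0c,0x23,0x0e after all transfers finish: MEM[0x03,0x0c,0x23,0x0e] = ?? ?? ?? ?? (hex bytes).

#0 dst[0x01+5] := {0x3f,0xb1,0xc0,0x57,0xaa}
#1 dst[0x22+6] := {0x8f,0x34,0x06,0xe8,0x97,0xb3}
#2 dst[0x00+5] := {0x8f,0x34,0x06,0xe8,0x97}
#3 dst[0x0c+3] := {0xe8,0x97,0xb3}
#4 dst[0x25+4] := {0xe8,0x97,0xaa,0xee}
#5 dst[0x10+2] := {0xee,0x4d}
query mem[0x03]=0xe8, mem[0x0c]=0xe8, mem[0x23]=0x34, mem[0x0e]=0xb3

MEM[0x03,0x0c,0x23,0x0e] = e8 e8 34 b3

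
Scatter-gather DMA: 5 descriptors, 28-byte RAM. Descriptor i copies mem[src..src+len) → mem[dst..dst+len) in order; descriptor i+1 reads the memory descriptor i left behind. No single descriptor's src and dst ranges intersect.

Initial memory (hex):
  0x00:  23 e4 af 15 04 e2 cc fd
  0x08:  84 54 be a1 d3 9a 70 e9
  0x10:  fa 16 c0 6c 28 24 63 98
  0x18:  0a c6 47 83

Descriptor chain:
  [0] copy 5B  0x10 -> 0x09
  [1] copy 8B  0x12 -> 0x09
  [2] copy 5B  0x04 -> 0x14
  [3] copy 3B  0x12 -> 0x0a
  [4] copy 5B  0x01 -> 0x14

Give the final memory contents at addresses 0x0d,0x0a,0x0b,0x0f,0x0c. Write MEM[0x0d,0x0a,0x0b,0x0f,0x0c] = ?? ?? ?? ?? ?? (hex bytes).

[0] 0x10->0x09 len=5 : fa 16 c0 6c 28
[1] 0x12->0x09 len=8 : c0 6c 28 24 63 98 0a c6
[2] 0x04->0x14 len=5 : 04 e2 cc fd 84
[3] 0x12->0x0a len=3 : c0 6c 04
[4] 0x01->0x14 len=5 : e4 af 15 04 e2
query mem[0x0d]=0x63, mem[0x0a]=0xc0, mem[0x0b]=0x6c, mem[0x0f]=0x0a, mem[0x0c]=0x04

MEM[0x0d,0x0a,0x0b,0x0f,0x0c] = 63 c0 6c 0a 04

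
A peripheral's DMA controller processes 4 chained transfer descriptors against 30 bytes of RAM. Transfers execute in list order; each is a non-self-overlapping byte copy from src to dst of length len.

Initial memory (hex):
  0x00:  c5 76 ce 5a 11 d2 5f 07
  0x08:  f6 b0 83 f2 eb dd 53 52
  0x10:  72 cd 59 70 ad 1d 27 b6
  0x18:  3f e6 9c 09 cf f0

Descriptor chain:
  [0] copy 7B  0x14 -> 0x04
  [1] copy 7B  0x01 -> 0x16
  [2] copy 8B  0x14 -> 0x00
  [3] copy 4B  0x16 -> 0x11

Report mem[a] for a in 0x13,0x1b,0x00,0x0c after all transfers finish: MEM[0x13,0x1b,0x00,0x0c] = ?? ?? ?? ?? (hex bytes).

MEM[0x13,0x1b,0x00,0x0c] = 5a 27 ad eb

#0 dst[0x04+7] := {0xad,0x1d,0x27,0xb6,0x3f,0xe6,0x9c}
#1 dst[0x16+7] := {0x76,0xce,0x5a,0xad,0x1d,0x27,0xb6}
#2 dst[0x00+8] := {0xad,0x1d,0x76,0xce,0x5a,0xad,0x1d,0x27}
#3 dst[0x11+4] := {0x76,0xce,0x5a,0xad}
query mem[0x13]=0x5a, mem[0x1b]=0x27, mem[0x00]=0xad, mem[0x0c]=0xeb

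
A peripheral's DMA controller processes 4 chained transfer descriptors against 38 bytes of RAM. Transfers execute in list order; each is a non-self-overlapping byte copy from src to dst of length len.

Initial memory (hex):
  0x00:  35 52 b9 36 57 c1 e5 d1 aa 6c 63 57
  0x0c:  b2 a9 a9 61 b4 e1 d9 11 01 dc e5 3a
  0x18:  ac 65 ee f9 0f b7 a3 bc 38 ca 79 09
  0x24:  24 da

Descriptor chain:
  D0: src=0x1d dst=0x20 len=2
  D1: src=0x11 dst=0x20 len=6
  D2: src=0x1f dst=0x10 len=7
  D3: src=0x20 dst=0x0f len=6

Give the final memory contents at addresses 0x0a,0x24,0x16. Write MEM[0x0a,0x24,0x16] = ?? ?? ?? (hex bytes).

D0: mem[0x20..0x21] <- [b7 a3]
D1: mem[0x20..0x25] <- [e1 d9 11 01 dc e5]
D2: mem[0x10..0x16] <- [bc e1 d9 11 01 dc e5]
D3: mem[0x0f..0x14] <- [e1 d9 11 01 dc e5]
query mem[0x0a]=0x63, mem[0x24]=0xdc, mem[0x16]=0xe5

MEM[0x0a,0x24,0x16] = 63 dc e5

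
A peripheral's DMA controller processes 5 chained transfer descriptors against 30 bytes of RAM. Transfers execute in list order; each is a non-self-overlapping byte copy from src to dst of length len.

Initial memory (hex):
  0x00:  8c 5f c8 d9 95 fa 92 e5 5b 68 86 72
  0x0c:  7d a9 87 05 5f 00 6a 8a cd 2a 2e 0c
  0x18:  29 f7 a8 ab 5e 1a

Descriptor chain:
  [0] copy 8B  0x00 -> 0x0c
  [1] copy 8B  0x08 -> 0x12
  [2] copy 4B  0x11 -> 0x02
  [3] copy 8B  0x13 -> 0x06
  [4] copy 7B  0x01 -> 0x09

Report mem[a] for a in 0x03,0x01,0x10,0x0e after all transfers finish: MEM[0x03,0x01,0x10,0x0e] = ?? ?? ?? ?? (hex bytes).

MEM[0x03,0x01,0x10,0x0e] = 5b 5f 95 68

D0: mem[0x0c..0x13] <- [8c 5f c8 d9 95 fa 92 e5]
D1: mem[0x12..0x19] <- [5b 68 86 72 8c 5f c8 d9]
D2: mem[0x02..0x05] <- [fa 5b 68 86]
D3: mem[0x06..0x0d] <- [68 86 72 8c 5f c8 d9 a8]
D4: mem[0x09..0x0f] <- [5f fa 5b 68 86 68 86]
query mem[0x03]=0x5b, mem[0x01]=0x5f, mem[0x10]=0x95, mem[0x0e]=0x68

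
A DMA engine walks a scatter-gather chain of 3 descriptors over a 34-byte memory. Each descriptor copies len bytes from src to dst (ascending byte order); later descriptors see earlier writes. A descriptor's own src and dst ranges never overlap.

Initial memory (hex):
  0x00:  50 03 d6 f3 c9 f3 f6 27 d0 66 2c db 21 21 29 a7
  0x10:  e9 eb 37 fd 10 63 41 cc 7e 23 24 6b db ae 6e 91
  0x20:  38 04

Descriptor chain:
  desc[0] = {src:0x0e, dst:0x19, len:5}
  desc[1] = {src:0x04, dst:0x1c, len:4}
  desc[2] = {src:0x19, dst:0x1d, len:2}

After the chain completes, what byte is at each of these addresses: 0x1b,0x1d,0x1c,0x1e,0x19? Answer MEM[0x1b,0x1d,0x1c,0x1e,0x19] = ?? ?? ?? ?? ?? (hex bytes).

  after D0: wrote 5B at 0x19 = 29a7e9eb37
  after D1: wrote 4B at 0x1c = c9f3f627
  after D2: wrote 2B at 0x1d = 29a7
query mem[0x1b]=0xe9, mem[0x1d]=0x29, mem[0x1c]=0xc9, mem[0x1e]=0xa7, mem[0x19]=0x29

MEM[0x1b,0x1d,0x1c,0x1e,0x19] = e9 29 c9 a7 29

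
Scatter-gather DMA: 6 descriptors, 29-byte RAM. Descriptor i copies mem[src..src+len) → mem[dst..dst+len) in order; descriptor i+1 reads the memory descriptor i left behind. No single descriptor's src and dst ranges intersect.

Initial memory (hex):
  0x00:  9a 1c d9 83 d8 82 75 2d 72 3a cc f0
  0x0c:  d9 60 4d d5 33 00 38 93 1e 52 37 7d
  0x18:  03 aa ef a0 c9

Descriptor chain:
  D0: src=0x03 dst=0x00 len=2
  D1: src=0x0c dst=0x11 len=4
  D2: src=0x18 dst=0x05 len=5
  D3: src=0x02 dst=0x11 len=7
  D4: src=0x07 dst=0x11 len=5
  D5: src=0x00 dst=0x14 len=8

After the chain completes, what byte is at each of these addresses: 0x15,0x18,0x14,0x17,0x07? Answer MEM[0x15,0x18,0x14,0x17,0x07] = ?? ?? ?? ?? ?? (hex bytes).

[0] 0x03->0x00 len=2 : 83 d8
[1] 0x0c->0x11 len=4 : d9 60 4d d5
[2] 0x18->0x05 len=5 : 03 aa ef a0 c9
[3] 0x02->0x11 len=7 : d9 83 d8 03 aa ef a0
[4] 0x07->0x11 len=5 : ef a0 c9 cc f0
[5] 0x00->0x14 len=8 : 83 d8 d9 83 d8 03 aa ef
query mem[0x15]=0xd8, mem[0x18]=0xd8, mem[0x14]=0x83, mem[0x17]=0x83, mem[0x07]=0xef

MEM[0x15,0x18,0x14,0x17,0x07] = d8 d8 83 83 ef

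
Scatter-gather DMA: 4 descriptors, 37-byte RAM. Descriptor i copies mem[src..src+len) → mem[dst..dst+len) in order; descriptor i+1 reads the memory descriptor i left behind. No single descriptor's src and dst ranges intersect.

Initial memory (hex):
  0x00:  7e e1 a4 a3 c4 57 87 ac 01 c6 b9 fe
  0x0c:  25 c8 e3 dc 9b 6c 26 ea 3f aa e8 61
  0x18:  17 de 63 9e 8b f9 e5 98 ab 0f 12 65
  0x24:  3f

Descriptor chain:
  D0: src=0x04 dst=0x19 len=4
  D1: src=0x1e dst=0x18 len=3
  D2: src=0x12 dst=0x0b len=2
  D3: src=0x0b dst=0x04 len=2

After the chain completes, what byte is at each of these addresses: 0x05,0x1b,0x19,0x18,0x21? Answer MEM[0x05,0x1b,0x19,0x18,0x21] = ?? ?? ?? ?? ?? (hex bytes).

MEM[0x05,0x1b,0x19,0x18,0x21] = ea 87 98 e5 0f

[0] 0x04->0x19 len=4 : c4 57 87 ac
[1] 0x1e->0x18 len=3 : e5 98 ab
[2] 0x12->0x0b len=2 : 26 ea
[3] 0x0b->0x04 len=2 : 26 ea
query mem[0x05]=0xea, mem[0x1b]=0x87, mem[0x19]=0x98, mem[0x18]=0xe5, mem[0x21]=0x0f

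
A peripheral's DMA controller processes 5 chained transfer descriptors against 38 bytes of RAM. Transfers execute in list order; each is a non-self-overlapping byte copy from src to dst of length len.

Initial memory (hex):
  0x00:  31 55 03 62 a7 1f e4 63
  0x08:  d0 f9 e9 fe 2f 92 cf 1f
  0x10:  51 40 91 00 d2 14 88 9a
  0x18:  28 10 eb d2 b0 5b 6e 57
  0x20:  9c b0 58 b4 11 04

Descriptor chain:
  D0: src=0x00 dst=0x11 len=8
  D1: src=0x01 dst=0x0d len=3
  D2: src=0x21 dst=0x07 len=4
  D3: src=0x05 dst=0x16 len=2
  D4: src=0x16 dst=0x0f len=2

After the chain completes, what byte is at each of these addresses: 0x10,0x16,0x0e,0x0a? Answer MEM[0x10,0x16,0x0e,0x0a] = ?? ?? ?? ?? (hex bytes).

  after D0: wrote 8B at 0x11 = 31550362a71fe463
  after D1: wrote 3B at 0x0d = 550362
  after D2: wrote 4B at 0x07 = b058b411
  after D3: wrote 2B at 0x16 = 1fe4
  after D4: wrote 2B at 0x0f = 1fe4
query mem[0x10]=0xe4, mem[0x16]=0x1f, mem[0x0e]=0x03, mem[0x0a]=0x11

MEM[0x10,0x16,0x0e,0x0a] = e4 1f 03 11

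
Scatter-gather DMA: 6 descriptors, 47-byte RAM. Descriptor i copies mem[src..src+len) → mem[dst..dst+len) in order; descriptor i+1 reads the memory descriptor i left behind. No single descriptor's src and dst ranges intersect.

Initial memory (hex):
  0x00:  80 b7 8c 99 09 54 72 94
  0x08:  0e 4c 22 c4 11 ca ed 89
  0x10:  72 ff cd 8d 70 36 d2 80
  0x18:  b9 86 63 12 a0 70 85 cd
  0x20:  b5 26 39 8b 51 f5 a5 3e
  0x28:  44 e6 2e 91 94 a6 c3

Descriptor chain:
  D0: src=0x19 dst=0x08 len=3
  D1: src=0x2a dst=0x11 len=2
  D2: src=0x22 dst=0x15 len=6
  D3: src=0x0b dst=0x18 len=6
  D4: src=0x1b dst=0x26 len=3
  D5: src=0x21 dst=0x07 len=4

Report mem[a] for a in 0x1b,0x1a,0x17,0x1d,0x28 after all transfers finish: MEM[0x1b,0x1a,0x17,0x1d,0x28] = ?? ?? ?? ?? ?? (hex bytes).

MEM[0x1b,0x1a,0x17,0x1d,0x28] = ed ca 51 72 72

D0: mem[0x08..0x0a] <- [86 63 12]
D1: mem[0x11..0x12] <- [2e 91]
D2: mem[0x15..0x1a] <- [39 8b 51 f5 a5 3e]
D3: mem[0x18..0x1d] <- [c4 11 ca ed 89 72]
D4: mem[0x26..0x28] <- [ed 89 72]
D5: mem[0x07..0x0a] <- [26 39 8b 51]
query mem[0x1b]=0xed, mem[0x1a]=0xca, mem[0x17]=0x51, mem[0x1d]=0x72, mem[0x28]=0x72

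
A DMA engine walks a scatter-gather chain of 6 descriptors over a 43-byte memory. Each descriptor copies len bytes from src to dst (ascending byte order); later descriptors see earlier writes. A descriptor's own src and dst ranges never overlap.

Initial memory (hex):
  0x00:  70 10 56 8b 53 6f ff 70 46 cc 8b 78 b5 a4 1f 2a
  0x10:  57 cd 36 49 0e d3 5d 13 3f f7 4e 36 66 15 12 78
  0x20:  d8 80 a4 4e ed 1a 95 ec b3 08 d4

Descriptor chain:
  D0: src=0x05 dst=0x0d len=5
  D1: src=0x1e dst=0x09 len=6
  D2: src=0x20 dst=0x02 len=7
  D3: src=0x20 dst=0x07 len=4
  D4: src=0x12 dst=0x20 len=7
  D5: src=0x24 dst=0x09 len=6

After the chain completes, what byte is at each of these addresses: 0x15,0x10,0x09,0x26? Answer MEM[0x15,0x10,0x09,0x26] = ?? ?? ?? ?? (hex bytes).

MEM[0x15,0x10,0x09,0x26] = d3 46 5d 3f

  after D0: wrote 5B at 0x0d = 6fff7046cc
  after D1: wrote 6B at 0x09 = 1278d880a44e
  after D2: wrote 7B at 0x02 = d880a44eed1a95
  after D3: wrote 4B at 0x07 = d880a44e
  after D4: wrote 7B at 0x20 = 36490ed35d133f
  after D5: wrote 6B at 0x09 = 5d133fecb308
query mem[0x15]=0xd3, mem[0x10]=0x46, mem[0x09]=0x5d, mem[0x26]=0x3f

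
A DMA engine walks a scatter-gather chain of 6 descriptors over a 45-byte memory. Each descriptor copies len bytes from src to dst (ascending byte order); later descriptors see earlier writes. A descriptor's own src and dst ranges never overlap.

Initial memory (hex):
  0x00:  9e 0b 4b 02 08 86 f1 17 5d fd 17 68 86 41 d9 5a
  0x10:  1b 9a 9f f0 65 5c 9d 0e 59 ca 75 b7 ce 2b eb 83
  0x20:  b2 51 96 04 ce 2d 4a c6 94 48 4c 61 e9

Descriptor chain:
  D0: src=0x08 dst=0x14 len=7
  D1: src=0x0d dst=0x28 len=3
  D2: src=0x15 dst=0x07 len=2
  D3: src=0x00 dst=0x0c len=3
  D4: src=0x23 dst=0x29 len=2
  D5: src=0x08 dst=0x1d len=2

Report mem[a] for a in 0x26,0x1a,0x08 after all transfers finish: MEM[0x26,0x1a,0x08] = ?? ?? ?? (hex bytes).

D0: mem[0x14..0x1a] <- [5d fd 17 68 86 41 d9]
D1: mem[0x28..0x2a] <- [41 d9 5a]
D2: mem[0x07..0x08] <- [fd 17]
D3: mem[0x0c..0x0e] <- [9e 0b 4b]
D4: mem[0x29..0x2a] <- [04 ce]
D5: mem[0x1d..0x1e] <- [17 fd]
query mem[0x26]=0x4a, mem[0x1a]=0xd9, mem[0x08]=0x17

MEM[0x26,0x1a,0x08] = 4a d9 17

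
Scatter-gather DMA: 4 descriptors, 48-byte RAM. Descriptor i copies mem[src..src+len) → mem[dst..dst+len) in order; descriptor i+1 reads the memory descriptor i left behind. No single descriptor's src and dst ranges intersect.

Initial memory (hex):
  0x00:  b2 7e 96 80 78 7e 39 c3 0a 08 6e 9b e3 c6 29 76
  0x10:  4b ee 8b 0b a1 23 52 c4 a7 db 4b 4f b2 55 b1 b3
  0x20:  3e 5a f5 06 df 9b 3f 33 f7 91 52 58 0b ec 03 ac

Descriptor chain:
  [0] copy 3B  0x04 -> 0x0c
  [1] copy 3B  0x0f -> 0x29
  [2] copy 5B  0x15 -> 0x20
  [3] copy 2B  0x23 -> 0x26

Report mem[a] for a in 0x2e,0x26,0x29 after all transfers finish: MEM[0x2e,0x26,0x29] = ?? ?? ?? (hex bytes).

#0 dst[0x0c+3] := {0x78,0x7e,0x39}
#1 dst[0x29+3] := {0x76,0x4b,0xee}
#2 dst[0x20+5] := {0x23,0x52,0xc4,0xa7,0xdb}
#3 dst[0x26+2] := {0xa7,0xdb}
query mem[0x2e]=0x03, mem[0x26]=0xa7, mem[0x29]=0x76

MEM[0x2e,0x26,0x29] = 03 a7 76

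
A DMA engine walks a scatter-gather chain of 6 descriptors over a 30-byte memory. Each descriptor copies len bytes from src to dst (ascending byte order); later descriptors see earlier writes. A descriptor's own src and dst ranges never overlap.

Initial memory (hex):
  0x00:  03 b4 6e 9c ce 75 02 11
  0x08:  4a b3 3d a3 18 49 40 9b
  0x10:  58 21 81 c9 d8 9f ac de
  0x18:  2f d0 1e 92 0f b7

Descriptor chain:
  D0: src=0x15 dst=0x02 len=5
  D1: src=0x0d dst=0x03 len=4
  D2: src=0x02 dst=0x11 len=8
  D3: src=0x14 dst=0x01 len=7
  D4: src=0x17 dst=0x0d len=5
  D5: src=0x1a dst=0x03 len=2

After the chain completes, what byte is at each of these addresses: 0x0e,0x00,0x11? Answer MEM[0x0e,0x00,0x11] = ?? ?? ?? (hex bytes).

  after D0: wrote 5B at 0x02 = 9facde2fd0
  after D1: wrote 4B at 0x03 = 49409b58
  after D2: wrote 8B at 0x11 = 9f49409b58114ab3
  after D3: wrote 7B at 0x01 = 9b58114ab3d01e
  after D4: wrote 5B at 0x0d = 4ab3d01e92
  after D5: wrote 2B at 0x03 = 1e92
query mem[0x0e]=0xb3, mem[0x00]=0x03, mem[0x11]=0x92

MEM[0x0e,0x00,0x11] = b3 03 92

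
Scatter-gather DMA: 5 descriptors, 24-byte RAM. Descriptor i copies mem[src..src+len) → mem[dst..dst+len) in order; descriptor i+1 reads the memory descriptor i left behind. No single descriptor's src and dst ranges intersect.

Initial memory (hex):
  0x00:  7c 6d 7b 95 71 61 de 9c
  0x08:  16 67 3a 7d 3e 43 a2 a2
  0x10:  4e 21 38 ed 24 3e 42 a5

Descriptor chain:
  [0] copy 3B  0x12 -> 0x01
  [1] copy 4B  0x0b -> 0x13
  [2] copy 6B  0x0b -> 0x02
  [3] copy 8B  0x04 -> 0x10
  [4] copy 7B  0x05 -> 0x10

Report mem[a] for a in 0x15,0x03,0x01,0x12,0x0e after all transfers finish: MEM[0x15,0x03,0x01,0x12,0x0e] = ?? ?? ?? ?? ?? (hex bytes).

  after D0: wrote 3B at 0x01 = 38ed24
  after D1: wrote 4B at 0x13 = 7d3e43a2
  after D2: wrote 6B at 0x02 = 7d3e43a2a24e
  after D3: wrote 8B at 0x10 = 43a2a24e16673a7d
  after D4: wrote 7B at 0x10 = a2a24e16673a7d
query mem[0x15]=0x3a, mem[0x03]=0x3e, mem[0x01]=0x38, mem[0x12]=0x4e, mem[0x0e]=0xa2

MEM[0x15,0x03,0x01,0x12,0x0e] = 3a 3e 38 4e a2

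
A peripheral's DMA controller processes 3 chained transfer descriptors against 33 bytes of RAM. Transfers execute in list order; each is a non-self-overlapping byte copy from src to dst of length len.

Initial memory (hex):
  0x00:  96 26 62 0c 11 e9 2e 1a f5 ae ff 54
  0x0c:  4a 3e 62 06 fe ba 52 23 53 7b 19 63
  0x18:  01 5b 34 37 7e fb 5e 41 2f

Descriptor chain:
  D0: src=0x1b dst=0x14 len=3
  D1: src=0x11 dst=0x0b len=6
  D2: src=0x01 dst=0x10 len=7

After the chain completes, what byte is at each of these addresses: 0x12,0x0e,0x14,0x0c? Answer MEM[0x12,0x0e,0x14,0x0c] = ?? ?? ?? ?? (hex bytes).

  after D0: wrote 3B at 0x14 = 377efb
  after D1: wrote 6B at 0x0b = ba5223377efb
  after D2: wrote 7B at 0x10 = 26620c11e92e1a
query mem[0x12]=0x0c, mem[0x0e]=0x37, mem[0x14]=0xe9, mem[0x0c]=0x52

MEM[0x12,0x0e,0x14,0x0c] = 0c 37 e9 52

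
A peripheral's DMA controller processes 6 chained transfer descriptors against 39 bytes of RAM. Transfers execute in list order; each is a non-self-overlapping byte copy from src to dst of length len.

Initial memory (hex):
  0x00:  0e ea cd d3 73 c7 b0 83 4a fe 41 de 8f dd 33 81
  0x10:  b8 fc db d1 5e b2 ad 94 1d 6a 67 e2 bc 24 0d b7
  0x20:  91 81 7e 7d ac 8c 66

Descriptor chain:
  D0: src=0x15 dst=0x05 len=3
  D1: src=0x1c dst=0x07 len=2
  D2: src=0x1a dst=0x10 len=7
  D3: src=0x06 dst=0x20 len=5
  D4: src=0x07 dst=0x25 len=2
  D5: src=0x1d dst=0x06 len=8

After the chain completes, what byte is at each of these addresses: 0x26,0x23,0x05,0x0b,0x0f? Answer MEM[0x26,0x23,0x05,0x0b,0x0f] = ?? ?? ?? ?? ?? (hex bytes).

  after D0: wrote 3B at 0x05 = b2ad94
  after D1: wrote 2B at 0x07 = bc24
  after D2: wrote 7B at 0x10 = 67e2bc240db791
  after D3: wrote 5B at 0x20 = adbc24fe41
  after D4: wrote 2B at 0x25 = bc24
  after D5: wrote 8B at 0x06 = 240db7adbc24fe41
query mem[0x26]=0x24, mem[0x23]=0xfe, mem[0x05]=0xb2, mem[0x0b]=0x24, mem[0x0f]=0x81

MEM[0x26,0x23,0x05,0x0b,0x0f] = 24 fe b2 24 81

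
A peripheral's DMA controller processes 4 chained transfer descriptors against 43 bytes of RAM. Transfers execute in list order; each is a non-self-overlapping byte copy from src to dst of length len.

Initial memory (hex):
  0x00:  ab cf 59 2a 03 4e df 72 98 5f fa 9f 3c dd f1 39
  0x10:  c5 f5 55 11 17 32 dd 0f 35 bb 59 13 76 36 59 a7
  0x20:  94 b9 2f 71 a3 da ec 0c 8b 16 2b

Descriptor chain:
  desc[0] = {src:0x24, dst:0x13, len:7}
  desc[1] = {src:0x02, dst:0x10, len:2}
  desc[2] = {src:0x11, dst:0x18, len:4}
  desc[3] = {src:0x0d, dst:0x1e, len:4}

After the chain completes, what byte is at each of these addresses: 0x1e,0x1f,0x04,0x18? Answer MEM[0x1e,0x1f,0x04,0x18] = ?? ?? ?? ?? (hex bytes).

MEM[0x1e,0x1f,0x04,0x18] = dd f1 03 2a

D0: mem[0x13..0x19] <- [a3 da ec 0c 8b 16 2b]
D1: mem[0x10..0x11] <- [59 2a]
D2: mem[0x18..0x1b] <- [2a 55 a3 da]
D3: mem[0x1e..0x21] <- [dd f1 39 59]
query mem[0x1e]=0xdd, mem[0x1f]=0xf1, mem[0x04]=0x03, mem[0x18]=0x2a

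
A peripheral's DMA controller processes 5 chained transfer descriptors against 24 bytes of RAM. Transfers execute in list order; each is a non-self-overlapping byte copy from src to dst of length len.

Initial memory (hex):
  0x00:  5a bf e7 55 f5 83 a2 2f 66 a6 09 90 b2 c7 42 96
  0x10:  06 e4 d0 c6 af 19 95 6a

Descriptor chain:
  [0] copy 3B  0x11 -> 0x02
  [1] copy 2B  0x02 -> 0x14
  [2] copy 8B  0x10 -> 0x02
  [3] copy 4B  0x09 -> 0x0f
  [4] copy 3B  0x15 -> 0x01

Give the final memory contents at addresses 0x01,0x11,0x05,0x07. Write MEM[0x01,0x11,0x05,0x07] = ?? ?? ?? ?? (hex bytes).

  after D0: wrote 3B at 0x02 = e4d0c6
  after D1: wrote 2B at 0x14 = e4d0
  after D2: wrote 8B at 0x02 = 06e4d0c6e4d0956a
  after D3: wrote 4B at 0x0f = 6a0990b2
  after D4: wrote 3B at 0x01 = d0956a
query mem[0x01]=0xd0, mem[0x11]=0x90, mem[0x05]=0xc6, mem[0x07]=0xd0

MEM[0x01,0x11,0x05,0x07] = d0 90 c6 d0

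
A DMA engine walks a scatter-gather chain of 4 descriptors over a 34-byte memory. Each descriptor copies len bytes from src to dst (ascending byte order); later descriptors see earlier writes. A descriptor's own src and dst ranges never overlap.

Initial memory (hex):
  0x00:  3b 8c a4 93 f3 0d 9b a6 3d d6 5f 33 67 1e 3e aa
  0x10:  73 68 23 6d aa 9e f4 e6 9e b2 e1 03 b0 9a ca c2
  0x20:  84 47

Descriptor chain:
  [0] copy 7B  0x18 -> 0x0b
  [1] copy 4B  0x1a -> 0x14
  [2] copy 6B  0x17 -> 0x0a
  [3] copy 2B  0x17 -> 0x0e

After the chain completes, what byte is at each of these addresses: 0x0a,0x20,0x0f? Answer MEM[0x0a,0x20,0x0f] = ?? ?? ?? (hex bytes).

MEM[0x0a,0x20,0x0f] = 9a 84 9e

D0: mem[0x0b..0x11] <- [9e b2 e1 03 b0 9a ca]
D1: mem[0x14..0x17] <- [e1 03 b0 9a]
D2: mem[0x0a..0x0f] <- [9a 9e b2 e1 03 b0]
D3: mem[0x0e..0x0f] <- [9a 9e]
query mem[0x0a]=0x9a, mem[0x20]=0x84, mem[0x0f]=0x9e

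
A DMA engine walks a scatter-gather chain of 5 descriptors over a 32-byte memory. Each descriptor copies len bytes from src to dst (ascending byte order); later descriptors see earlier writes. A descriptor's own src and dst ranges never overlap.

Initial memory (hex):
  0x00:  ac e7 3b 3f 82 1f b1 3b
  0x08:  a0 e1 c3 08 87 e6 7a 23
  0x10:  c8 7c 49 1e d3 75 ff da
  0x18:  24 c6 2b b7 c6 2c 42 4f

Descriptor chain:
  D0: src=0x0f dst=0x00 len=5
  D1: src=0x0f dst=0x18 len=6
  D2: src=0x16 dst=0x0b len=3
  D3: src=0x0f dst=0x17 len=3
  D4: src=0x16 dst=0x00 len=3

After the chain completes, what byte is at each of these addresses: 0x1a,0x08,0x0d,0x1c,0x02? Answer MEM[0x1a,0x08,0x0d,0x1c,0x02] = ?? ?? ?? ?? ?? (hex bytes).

MEM[0x1a,0x08,0x0d,0x1c,0x02] = 7c a0 23 1e c8

[0] 0x0f->0x00 len=5 : 23 c8 7c 49 1e
[1] 0x0f->0x18 len=6 : 23 c8 7c 49 1e d3
[2] 0x16->0x0b len=3 : ff da 23
[3] 0x0f->0x17 len=3 : 23 c8 7c
[4] 0x16->0x00 len=3 : ff 23 c8
query mem[0x1a]=0x7c, mem[0x08]=0xa0, mem[0x0d]=0x23, mem[0x1c]=0x1e, mem[0x02]=0xc8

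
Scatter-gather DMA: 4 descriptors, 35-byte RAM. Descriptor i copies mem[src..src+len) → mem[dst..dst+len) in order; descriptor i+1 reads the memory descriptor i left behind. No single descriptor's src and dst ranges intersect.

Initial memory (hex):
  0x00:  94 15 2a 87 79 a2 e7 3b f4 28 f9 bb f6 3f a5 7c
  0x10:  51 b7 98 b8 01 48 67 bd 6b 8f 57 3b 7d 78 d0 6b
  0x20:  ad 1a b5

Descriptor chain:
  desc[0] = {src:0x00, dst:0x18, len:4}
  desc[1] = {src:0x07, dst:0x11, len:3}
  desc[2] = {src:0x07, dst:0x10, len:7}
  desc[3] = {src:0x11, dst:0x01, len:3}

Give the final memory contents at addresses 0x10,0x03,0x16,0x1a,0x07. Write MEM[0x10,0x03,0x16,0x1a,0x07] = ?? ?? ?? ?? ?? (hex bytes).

MEM[0x10,0x03,0x16,0x1a,0x07] = 3b f9 3f 2a 3b

[0] 0x00->0x18 len=4 : 94 15 2a 87
[1] 0x07->0x11 len=3 : 3b f4 28
[2] 0x07->0x10 len=7 : 3b f4 28 f9 bb f6 3f
[3] 0x11->0x01 len=3 : f4 28 f9
query mem[0x10]=0x3b, mem[0x03]=0xf9, mem[0x16]=0x3f, mem[0x1a]=0x2a, mem[0x07]=0x3b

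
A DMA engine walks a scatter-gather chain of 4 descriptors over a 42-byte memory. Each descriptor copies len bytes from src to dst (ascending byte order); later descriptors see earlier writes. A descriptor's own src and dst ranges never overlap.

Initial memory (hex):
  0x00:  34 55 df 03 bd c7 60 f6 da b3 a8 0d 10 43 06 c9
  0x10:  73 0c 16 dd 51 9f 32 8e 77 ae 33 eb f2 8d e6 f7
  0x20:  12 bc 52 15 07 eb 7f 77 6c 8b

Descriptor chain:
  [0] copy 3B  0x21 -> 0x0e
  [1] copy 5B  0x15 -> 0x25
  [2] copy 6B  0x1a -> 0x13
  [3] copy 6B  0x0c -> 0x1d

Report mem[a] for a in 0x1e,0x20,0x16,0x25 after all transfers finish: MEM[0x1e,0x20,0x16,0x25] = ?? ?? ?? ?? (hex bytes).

MEM[0x1e,0x20,0x16,0x25] = 43 52 8d 9f

[0] 0x21->0x0e len=3 : bc 52 15
[1] 0x15->0x25 len=5 : 9f 32 8e 77 ae
[2] 0x1a->0x13 len=6 : 33 eb f2 8d e6 f7
[3] 0x0c->0x1d len=6 : 10 43 bc 52 15 0c
query mem[0x1e]=0x43, mem[0x20]=0x52, mem[0x16]=0x8d, mem[0x25]=0x9f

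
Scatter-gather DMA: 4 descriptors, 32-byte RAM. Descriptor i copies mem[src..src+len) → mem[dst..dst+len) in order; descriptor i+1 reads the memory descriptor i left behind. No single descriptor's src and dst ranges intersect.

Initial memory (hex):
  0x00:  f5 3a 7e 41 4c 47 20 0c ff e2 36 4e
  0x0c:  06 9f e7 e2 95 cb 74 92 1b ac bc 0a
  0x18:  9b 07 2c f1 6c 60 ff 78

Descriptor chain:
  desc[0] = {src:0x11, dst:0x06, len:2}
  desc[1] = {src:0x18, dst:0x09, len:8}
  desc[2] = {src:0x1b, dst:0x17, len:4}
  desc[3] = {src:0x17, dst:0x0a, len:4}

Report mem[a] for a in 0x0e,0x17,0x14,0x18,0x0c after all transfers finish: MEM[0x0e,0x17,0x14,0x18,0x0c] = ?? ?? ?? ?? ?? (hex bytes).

MEM[0x0e,0x17,0x14,0x18,0x0c] = 60 f1 1b 6c 60

#0 dst[0x06+2] := {0xcb,0x74}
#1 dst[0x09+8] := {0x9b,0x07,0x2c,0xf1,0x6c,0x60,0xff,0x78}
#2 dst[0x17+4] := {0xf1,0x6c,0x60,0xff}
#3 dst[0x0a+4] := {0xf1,0x6c,0x60,0xff}
query mem[0x0e]=0x60, mem[0x17]=0xf1, mem[0x14]=0x1b, mem[0x18]=0x6c, mem[0x0c]=0x60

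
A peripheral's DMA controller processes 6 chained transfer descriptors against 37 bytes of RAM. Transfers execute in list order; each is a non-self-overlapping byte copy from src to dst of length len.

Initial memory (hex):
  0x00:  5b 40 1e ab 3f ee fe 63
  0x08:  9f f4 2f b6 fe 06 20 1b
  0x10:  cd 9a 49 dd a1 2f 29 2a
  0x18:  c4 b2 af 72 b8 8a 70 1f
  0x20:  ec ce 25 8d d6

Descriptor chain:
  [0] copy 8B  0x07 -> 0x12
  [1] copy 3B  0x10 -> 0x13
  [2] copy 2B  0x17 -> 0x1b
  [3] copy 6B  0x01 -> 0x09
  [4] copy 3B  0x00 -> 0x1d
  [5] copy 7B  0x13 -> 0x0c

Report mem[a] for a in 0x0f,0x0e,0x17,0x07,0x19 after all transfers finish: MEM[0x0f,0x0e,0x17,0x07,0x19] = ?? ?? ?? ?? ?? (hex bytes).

D0: mem[0x12..0x19] <- [63 9f f4 2f b6 fe 06 20]
D1: mem[0x13..0x15] <- [cd 9a 63]
D2: mem[0x1b..0x1c] <- [fe 06]
D3: mem[0x09..0x0e] <- [40 1e ab 3f ee fe]
D4: mem[0x1d..0x1f] <- [5b 40 1e]
D5: mem[0x0c..0x12] <- [cd 9a 63 b6 fe 06 20]
query mem[0x0f]=0xb6, mem[0x0e]=0x63, mem[0x17]=0xfe, mem[0x07]=0x63, mem[0x19]=0x20

MEM[0x0f,0x0e,0x17,0x07,0x19] = b6 63 fe 63 20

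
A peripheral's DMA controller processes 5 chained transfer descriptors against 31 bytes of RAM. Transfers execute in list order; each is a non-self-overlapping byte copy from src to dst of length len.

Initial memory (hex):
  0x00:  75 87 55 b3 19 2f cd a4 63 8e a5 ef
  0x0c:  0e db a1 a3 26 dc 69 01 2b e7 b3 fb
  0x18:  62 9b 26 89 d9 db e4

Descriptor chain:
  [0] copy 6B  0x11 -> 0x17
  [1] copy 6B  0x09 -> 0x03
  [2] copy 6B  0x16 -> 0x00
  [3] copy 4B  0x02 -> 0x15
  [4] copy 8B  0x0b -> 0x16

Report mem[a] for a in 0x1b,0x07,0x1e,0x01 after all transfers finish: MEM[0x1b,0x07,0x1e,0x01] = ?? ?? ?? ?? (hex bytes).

MEM[0x1b,0x07,0x1e,0x01] = 26 db e4 dc

#0 dst[0x17+6] := {0xdc,0x69,0x01,0x2b,0xe7,0xb3}
#1 dst[0x03+6] := {0x8e,0xa5,0xef,0x0e,0xdb,0xa1}
#2 dst[0x00+6] := {0xb3,0xdc,0x69,0x01,0x2b,0xe7}
#3 dst[0x15+4] := {0x69,0x01,0x2b,0xe7}
#4 dst[0x16+8] := {0xef,0x0e,0xdb,0xa1,0xa3,0x26,0xdc,0x69}
query mem[0x1b]=0x26, mem[0x07]=0xdb, mem[0x1e]=0xe4, mem[0x01]=0xdc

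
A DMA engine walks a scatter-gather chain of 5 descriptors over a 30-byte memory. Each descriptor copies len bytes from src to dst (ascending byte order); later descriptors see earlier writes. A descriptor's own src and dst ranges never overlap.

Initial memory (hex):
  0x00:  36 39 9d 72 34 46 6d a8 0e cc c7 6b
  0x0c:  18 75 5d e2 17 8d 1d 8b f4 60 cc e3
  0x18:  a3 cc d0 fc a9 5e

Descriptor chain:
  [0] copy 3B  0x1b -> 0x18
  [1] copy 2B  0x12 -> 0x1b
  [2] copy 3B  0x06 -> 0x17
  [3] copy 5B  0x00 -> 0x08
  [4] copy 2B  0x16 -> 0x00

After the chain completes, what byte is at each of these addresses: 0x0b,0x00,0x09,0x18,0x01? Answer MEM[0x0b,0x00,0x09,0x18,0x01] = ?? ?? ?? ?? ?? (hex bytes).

[0] 0x1b->0x18 len=3 : fc a9 5e
[1] 0x12->0x1b len=2 : 1d 8b
[2] 0x06->0x17 len=3 : 6d a8 0e
[3] 0x00->0x08 len=5 : 36 39 9d 72 34
[4] 0x16->0x00 len=2 : cc 6d
query mem[0x0b]=0x72, mem[0x00]=0xcc, mem[0x09]=0x39, mem[0x18]=0xa8, mem[0x01]=0x6d

MEM[0x0b,0x00,0x09,0x18,0x01] = 72 cc 39 a8 6d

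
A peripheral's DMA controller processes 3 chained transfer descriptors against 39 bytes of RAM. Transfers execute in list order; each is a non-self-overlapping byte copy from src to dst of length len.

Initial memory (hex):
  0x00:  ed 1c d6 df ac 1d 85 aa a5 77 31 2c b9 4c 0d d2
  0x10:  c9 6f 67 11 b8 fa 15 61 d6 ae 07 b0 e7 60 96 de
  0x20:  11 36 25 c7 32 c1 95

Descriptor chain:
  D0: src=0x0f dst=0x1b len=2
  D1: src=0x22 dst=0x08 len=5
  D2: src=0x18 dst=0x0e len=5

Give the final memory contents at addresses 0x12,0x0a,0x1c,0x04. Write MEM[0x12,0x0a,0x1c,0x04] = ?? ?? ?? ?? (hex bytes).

D0: mem[0x1b..0x1c] <- [d2 c9]
D1: mem[0x08..0x0c] <- [25 c7 32 c1 95]
D2: mem[0x0e..0x12] <- [d6 ae 07 d2 c9]
query mem[0x12]=0xc9, mem[0x0a]=0x32, mem[0x1c]=0xc9, mem[0x04]=0xac

MEM[0x12,0x0a,0x1c,0x04] = c9 32 c9 ac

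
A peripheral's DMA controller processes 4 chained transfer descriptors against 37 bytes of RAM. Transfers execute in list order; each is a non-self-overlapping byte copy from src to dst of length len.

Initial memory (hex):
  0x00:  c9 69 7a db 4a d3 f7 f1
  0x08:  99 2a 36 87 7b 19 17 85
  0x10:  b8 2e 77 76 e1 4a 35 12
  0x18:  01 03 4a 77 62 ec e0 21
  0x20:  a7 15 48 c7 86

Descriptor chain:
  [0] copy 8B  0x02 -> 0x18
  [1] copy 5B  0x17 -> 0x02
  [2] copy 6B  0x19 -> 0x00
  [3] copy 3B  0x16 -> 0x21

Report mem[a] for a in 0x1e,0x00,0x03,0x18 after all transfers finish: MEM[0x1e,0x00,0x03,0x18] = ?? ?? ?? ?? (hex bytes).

MEM[0x1e,0x00,0x03,0x18] = 99 db f7 7a

D0: mem[0x18..0x1f] <- [7a db 4a d3 f7 f1 99 2a]
D1: mem[0x02..0x06] <- [12 7a db 4a d3]
D2: mem[0x00..0x05] <- [db 4a d3 f7 f1 99]
D3: mem[0x21..0x23] <- [35 12 7a]
query mem[0x1e]=0x99, mem[0x00]=0xdb, mem[0x03]=0xf7, mem[0x18]=0x7a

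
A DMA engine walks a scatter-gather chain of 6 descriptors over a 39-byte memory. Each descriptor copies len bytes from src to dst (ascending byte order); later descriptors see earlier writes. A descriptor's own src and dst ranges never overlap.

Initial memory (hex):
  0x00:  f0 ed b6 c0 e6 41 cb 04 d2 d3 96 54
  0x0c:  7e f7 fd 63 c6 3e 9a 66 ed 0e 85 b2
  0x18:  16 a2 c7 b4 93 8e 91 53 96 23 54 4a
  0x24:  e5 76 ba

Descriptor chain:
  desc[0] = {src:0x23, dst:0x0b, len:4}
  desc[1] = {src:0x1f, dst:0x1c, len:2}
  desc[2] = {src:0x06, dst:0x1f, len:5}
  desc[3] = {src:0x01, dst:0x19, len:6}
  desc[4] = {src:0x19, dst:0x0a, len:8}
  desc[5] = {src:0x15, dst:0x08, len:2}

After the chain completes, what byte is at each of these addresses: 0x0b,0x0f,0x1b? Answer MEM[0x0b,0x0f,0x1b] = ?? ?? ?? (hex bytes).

D0: mem[0x0b..0x0e] <- [4a e5 76 ba]
D1: mem[0x1c..0x1d] <- [53 96]
D2: mem[0x1f..0x23] <- [cb 04 d2 d3 96]
D3: mem[0x19..0x1e] <- [ed b6 c0 e6 41 cb]
D4: mem[0x0a..0x11] <- [ed b6 c0 e6 41 cb cb 04]
D5: mem[0x08..0x09] <- [0e 85]
query mem[0x0b]=0xb6, mem[0x0f]=0xcb, mem[0x1b]=0xc0

MEM[0x0b,0x0f,0x1b] = b6 cb c0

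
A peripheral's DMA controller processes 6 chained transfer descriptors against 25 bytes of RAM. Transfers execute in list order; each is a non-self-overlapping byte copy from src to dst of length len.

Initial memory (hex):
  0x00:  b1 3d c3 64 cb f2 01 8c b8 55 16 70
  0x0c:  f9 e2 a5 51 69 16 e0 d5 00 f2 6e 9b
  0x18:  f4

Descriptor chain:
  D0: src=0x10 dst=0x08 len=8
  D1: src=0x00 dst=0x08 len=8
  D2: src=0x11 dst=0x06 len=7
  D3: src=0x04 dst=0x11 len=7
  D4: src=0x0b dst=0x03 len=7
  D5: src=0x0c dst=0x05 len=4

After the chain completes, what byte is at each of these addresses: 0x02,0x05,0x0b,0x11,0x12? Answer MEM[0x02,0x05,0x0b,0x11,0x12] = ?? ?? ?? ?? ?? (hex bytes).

#0 dst[0x08+8] := {0x69,0x16,0xe0,0xd5,0x00,0xf2,0x6e,0x9b}
#1 dst[0x08+8] := {0xb1,0x3d,0xc3,0x64,0xcb,0xf2,0x01,0x8c}
#2 dst[0x06+7] := {0x16,0xe0,0xd5,0x00,0xf2,0x6e,0x9b}
#3 dst[0x11+7] := {0xcb,0xf2,0x16,0xe0,0xd5,0x00,0xf2}
#4 dst[0x03+7] := {0x6e,0x9b,0xf2,0x01,0x8c,0x69,0xcb}
#5 dst[0x05+4] := {0x9b,0xf2,0x01,0x8c}
query mem[0x02]=0xc3, mem[0x05]=0x9b, mem[0x0b]=0x6e, mem[0x11]=0xcb, mem[0x12]=0xf2

MEM[0x02,0x05,0x0b,0x11,0x12] = c3 9b 6e cb f2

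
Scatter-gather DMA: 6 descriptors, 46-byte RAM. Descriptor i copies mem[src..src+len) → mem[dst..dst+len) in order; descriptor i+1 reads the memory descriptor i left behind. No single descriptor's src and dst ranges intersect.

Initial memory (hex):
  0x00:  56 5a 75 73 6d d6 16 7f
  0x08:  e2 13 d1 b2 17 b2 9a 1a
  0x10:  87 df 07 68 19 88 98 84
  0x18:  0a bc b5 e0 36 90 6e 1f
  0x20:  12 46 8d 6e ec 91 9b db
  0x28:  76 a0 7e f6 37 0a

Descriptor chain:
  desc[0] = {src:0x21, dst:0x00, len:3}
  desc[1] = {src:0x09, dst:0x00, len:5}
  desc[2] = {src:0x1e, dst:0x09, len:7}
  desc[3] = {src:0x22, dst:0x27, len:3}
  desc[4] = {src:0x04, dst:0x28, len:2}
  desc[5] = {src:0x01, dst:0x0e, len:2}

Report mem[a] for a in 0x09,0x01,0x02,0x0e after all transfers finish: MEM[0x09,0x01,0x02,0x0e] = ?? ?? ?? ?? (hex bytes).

MEM[0x09,0x01,0x02,0x0e] = 6e d1 b2 d1

  after D0: wrote 3B at 0x00 = 468d6e
  after D1: wrote 5B at 0x00 = 13d1b217b2
  after D2: wrote 7B at 0x09 = 6e1f12468d6eec
  after D3: wrote 3B at 0x27 = 8d6eec
  after D4: wrote 2B at 0x28 = b2d6
  after D5: wrote 2B at 0x0e = d1b2
query mem[0x09]=0x6e, mem[0x01]=0xd1, mem[0x02]=0xb2, mem[0x0e]=0xd1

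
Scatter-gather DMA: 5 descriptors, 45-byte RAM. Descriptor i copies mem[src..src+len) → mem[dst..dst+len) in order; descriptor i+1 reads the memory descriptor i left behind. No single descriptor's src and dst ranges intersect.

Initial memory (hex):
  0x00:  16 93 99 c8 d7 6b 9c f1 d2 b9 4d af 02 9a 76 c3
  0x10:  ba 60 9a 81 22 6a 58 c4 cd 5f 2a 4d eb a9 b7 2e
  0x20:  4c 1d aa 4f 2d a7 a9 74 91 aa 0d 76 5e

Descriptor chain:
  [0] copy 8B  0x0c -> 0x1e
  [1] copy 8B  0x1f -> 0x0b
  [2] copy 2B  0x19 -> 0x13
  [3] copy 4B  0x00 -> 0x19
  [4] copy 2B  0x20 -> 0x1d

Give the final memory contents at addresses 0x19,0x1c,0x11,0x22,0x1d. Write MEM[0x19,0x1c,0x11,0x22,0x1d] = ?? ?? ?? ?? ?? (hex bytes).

[0] 0x0c->0x1e len=8 : 02 9a 76 c3 ba 60 9a 81
[1] 0x1f->0x0b len=8 : 9a 76 c3 ba 60 9a 81 a9
[2] 0x19->0x13 len=2 : 5f 2a
[3] 0x00->0x19 len=4 : 16 93 99 c8
[4] 0x20->0x1d len=2 : 76 c3
query mem[0x19]=0x16, mem[0x1c]=0xc8, mem[0x11]=0x81, mem[0x22]=0xba, mem[0x1d]=0x76

MEM[0x19,0x1c,0x11,0x22,0x1d] = 16 c8 81 ba 76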